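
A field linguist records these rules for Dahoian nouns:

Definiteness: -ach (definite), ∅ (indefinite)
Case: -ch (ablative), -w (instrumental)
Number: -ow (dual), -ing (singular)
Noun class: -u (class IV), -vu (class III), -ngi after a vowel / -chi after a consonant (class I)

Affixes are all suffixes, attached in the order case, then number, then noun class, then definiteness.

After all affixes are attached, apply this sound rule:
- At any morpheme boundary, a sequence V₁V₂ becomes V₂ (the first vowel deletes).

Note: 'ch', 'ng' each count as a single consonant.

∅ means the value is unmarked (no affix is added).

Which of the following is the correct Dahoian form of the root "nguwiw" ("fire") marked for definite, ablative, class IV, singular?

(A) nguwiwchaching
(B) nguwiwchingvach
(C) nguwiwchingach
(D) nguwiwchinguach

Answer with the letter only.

Attach case ablative -ch → nguwiwch.
Attach number singular -ing → nguwiwching.
Attach noun class class IV -u → nguwiwchingu.
Attach definiteness definite -ach → nguwiwchinguach.
Apply vowel deletion: nguwiwchinguach → nguwiwchingach.
So the correct form is nguwiwchingach, option (C).
(D) nguwiwchinguach is wrong: it fails to apply the sound rule(s).
(B) nguwiwchingvach is wrong: it uses class III instead of class IV for noun class.
(A) nguwiwchaching is wrong: it has the affixes in the wrong order.

C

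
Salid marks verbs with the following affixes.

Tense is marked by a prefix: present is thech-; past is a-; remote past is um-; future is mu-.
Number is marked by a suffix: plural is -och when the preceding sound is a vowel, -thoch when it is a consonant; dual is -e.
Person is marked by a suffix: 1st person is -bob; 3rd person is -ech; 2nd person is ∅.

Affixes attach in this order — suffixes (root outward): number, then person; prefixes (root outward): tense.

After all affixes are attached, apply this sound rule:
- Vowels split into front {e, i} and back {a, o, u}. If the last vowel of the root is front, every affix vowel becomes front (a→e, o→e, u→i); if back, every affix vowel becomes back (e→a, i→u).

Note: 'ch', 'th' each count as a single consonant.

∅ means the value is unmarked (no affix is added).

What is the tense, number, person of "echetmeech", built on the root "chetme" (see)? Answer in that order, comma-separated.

Segment: a-chetme-och.
tense: a- → past.
number: -och/thoch → plural.
person: ∅ → 2nd person.

past, plural, 2nd person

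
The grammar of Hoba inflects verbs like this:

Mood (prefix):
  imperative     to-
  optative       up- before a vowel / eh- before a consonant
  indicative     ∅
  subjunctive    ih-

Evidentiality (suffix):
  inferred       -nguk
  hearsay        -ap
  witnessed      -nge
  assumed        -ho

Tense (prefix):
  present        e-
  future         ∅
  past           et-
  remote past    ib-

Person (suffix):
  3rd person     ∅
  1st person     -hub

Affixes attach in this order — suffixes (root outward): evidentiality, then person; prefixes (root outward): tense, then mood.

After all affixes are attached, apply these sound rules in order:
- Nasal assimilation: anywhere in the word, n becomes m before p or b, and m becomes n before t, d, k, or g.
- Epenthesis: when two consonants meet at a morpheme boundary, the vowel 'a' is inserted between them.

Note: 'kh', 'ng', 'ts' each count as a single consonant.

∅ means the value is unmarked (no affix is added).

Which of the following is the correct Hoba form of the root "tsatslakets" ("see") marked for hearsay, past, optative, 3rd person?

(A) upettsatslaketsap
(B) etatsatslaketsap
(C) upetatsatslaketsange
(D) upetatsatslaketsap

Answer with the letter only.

Attach tense past et- → ettsatslakets.
Attach evidentiality hearsay -ap → ettsatslaketsap.
person = 3rd person: zero marking, form stays ettsatslaketsap.
Attach mood optative up- (before vowel 'e') → upettsatslaketsap.
Nasal assimilation: no change.
Apply epenthesis: upettsatslaketsap → upetatsatslaketsap.
So the correct form is upetatsatslaketsap, option (D).
(B) etatsatslaketsap is wrong: it uses indicative instead of optative for mood.
(C) upetatsatslaketsange is wrong: it uses witnessed instead of hearsay for evidentiality.
(A) upettsatslaketsap is wrong: it fails to apply the sound rule(s).

D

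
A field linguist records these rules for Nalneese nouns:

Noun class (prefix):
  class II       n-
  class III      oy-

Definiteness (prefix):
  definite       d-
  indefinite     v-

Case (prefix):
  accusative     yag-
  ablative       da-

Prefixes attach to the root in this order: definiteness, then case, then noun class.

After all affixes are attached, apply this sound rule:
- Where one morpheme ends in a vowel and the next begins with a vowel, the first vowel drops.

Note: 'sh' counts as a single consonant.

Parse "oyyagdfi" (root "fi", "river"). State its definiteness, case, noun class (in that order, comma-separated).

definite, accusative, class III

Segment: oy-yag-d-fi.
definiteness: d- → definite.
case: yag- → accusative.
noun class: oy- → class III.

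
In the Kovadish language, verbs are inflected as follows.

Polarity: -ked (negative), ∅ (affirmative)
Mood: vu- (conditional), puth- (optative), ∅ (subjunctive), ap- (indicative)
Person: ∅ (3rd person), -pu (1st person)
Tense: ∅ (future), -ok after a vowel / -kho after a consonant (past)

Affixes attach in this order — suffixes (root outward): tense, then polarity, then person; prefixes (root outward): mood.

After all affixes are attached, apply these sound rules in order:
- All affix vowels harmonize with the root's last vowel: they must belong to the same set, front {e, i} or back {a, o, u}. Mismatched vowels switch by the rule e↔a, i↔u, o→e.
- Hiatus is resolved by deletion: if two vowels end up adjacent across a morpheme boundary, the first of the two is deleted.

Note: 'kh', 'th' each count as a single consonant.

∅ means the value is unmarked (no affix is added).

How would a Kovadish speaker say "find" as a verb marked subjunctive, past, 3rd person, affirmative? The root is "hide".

hidek

Attach tense past -ok (after vowel 'e') → hideok.
polarity = affirmative: zero marking, form stays hideok.
mood = subjunctive: zero marking, form stays hideok.
person = 3rd person: zero marking, form stays hideok.
Apply vowel harmony: hideok → hideek.
Apply vowel deletion: hideek → hidek.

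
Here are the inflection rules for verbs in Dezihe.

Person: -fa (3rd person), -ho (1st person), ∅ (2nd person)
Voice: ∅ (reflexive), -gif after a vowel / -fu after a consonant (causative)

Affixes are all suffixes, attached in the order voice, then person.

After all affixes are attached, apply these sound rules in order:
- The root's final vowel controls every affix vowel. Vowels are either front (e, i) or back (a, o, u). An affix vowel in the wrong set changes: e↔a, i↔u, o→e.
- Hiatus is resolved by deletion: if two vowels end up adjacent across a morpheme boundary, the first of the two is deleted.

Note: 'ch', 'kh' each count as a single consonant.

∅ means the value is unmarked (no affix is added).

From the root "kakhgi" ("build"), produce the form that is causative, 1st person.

Attach voice causative -gif (after vowel 'i') → kakhgigif.
Attach person 1st person -ho → kakhgigifho.
Apply vowel harmony: kakhgigifho → kakhgigifhe.
Vowel deletion: no change.

kakhgigifhe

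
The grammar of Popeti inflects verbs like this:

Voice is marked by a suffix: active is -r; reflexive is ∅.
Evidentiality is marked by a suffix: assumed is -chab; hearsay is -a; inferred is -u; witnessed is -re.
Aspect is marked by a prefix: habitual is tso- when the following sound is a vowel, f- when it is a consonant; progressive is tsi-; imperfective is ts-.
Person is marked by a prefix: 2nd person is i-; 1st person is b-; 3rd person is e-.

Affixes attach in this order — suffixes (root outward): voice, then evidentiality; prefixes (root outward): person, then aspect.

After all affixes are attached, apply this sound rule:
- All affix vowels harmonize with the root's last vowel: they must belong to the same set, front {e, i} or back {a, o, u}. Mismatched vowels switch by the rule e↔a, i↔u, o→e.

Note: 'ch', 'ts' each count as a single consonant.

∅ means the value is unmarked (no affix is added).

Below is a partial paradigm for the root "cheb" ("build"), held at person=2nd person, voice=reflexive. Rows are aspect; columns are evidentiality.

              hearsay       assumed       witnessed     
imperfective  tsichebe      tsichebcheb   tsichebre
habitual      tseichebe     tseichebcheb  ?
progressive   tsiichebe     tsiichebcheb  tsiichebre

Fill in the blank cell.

Attach person 2nd person i- → icheb.
voice = reflexive: zero marking, form stays icheb.
Attach evidentiality witnessed -re → ichebre.
Attach aspect habitual tso- (before vowel 'i') → tsoichebre.
Apply vowel harmony: tsoichebre → tseichebre.

tseichebre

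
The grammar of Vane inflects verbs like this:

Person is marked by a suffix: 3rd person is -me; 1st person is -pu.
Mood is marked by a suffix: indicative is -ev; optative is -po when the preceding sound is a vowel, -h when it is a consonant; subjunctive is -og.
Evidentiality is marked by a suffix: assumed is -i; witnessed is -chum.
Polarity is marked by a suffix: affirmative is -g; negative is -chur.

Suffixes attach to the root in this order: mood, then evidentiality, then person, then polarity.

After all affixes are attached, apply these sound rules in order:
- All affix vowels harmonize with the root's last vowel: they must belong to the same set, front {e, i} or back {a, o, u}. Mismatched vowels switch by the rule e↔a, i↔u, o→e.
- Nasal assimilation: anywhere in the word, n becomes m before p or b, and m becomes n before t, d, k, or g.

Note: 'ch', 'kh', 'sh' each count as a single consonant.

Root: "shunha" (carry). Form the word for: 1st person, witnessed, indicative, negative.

Attach mood indicative -ev → shunhaev.
Attach evidentiality witnessed -chum → shunhaevchum.
Attach person 1st person -pu → shunhaevchumpu.
Attach polarity negative -chur → shunhaevchumpuchur.
Apply vowel harmony: shunhaevchumpuchur → shunhaavchumpuchur.
Nasal assimilation: no change.

shunhaavchumpuchur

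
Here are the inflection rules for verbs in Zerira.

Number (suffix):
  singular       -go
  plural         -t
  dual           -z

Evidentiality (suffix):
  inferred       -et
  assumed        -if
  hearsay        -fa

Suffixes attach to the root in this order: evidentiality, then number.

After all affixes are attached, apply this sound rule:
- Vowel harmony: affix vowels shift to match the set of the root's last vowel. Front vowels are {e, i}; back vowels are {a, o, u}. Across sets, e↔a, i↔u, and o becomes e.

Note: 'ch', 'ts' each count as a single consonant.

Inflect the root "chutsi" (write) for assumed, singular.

Attach evidentiality assumed -if → chutsiif.
Attach number singular -go → chutsiifgo.
Apply vowel harmony: chutsiifgo → chutsiifge.

chutsiifge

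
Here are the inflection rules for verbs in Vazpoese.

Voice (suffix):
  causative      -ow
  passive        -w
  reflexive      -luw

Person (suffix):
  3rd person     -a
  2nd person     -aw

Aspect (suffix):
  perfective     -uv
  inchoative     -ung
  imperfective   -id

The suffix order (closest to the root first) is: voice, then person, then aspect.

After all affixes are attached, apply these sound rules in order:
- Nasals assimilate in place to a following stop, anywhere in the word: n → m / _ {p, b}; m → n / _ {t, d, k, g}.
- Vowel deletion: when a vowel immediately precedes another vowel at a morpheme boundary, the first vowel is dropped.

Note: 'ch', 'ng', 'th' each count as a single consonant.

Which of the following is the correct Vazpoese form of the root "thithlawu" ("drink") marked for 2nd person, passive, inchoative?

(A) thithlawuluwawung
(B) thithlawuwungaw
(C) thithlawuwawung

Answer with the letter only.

Attach voice passive -w → thithlawuw.
Attach person 2nd person -aw → thithlawuwaw.
Attach aspect inchoative -ung → thithlawuwawung.
Nasal assimilation: no change.
Vowel deletion: no change.
So the correct form is thithlawuwawung, option (C).
(A) thithlawuluwawung is wrong: it uses reflexive instead of passive for voice.
(B) thithlawuwungaw is wrong: it has the affixes in the wrong order.

C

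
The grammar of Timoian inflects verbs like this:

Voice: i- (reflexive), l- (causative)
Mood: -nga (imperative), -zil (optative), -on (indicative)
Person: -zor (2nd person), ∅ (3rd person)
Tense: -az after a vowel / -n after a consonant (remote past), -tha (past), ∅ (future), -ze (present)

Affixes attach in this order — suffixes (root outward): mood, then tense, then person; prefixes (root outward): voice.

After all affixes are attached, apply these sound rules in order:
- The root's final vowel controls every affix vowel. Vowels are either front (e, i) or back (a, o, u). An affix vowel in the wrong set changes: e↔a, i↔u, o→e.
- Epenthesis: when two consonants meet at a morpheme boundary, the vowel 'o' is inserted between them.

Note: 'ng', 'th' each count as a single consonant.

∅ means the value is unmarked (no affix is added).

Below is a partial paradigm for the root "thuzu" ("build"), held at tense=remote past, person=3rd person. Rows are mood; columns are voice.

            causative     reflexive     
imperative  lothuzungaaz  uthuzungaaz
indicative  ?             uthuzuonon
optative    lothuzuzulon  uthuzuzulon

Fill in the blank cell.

Attach mood indicative -on → thuzuon.
Attach voice causative l- → lthuzuon.
Attach tense remote past -n (after consonant 'n') → lthuzuonn.
person = 3rd person: zero marking, form stays lthuzuonn.
Vowel harmony: no change.
Apply epenthesis: lthuzuonn → lothuzuonon.

lothuzuonon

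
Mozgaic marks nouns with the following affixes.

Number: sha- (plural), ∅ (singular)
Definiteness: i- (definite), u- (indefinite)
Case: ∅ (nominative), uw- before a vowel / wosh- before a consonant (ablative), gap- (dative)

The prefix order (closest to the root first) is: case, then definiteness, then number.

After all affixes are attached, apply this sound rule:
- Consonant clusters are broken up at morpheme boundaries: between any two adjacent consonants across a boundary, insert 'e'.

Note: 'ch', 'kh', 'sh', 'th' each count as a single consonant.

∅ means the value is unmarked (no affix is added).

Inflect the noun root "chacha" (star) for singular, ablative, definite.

iwoshechacha

Attach case ablative wosh- (before consonant 'ch') → woshchacha.
Attach definiteness definite i- → iwoshchacha.
number = singular: zero marking, form stays iwoshchacha.
Apply epenthesis: iwoshchacha → iwoshechacha.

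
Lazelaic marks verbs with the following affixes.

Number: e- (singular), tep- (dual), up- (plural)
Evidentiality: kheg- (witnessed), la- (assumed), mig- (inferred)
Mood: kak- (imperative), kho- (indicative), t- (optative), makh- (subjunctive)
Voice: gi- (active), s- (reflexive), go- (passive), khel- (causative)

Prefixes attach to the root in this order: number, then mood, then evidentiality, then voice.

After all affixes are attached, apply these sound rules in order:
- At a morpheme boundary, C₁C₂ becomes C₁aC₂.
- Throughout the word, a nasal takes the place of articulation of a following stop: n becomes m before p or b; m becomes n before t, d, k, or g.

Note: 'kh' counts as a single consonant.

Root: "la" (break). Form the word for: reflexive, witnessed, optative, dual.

Attach number dual tep- → tepla.
Attach mood optative t- → ttepla.
Attach evidentiality witnessed kheg- → khegttepla.
Attach voice reflexive s- → skhegttepla.
Apply epenthesis: skhegttepla → sakhegatatepala.
Nasal assimilation: no change.

sakhegatatepala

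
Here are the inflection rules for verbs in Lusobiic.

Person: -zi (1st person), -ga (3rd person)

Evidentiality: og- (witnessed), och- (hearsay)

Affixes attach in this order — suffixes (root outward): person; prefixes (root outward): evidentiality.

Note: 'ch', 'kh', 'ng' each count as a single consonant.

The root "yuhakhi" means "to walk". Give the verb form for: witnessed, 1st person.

Attach person 1st person -zi → yuhakhizi.
Attach evidentiality witnessed og- → ogyuhakhizi.

ogyuhakhizi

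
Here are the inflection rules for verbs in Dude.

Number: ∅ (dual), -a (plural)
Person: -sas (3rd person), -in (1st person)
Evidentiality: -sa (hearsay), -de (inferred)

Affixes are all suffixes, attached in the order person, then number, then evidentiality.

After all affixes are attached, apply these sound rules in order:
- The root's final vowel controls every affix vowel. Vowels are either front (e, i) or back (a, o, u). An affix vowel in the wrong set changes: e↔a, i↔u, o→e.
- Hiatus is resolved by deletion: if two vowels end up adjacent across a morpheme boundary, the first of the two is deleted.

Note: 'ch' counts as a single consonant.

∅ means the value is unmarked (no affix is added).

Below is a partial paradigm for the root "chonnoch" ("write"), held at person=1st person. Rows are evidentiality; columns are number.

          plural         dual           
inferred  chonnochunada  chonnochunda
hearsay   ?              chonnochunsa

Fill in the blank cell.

chonnochunasa

Attach person 1st person -in → chonnochin.
Attach number plural -a → chonnochina.
Attach evidentiality hearsay -sa → chonnochinasa.
Apply vowel harmony: chonnochinasa → chonnochunasa.
Vowel deletion: no change.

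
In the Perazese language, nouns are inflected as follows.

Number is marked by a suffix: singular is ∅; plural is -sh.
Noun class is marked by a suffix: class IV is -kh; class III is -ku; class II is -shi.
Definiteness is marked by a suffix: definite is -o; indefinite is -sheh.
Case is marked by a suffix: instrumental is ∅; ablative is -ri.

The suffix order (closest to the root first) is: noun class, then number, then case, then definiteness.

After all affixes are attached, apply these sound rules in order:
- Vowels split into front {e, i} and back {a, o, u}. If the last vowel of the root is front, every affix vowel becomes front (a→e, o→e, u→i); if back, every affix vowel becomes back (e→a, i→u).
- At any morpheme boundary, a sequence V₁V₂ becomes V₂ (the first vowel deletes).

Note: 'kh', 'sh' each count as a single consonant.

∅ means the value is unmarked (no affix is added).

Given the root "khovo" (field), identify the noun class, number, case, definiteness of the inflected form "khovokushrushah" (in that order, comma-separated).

Segment: khovo-ku-sh-ri-sheh.
noun class: -ku → class III.
number: -sh → plural.
case: -ri → ablative.
definiteness: -sheh → indefinite.

class III, plural, ablative, indefinite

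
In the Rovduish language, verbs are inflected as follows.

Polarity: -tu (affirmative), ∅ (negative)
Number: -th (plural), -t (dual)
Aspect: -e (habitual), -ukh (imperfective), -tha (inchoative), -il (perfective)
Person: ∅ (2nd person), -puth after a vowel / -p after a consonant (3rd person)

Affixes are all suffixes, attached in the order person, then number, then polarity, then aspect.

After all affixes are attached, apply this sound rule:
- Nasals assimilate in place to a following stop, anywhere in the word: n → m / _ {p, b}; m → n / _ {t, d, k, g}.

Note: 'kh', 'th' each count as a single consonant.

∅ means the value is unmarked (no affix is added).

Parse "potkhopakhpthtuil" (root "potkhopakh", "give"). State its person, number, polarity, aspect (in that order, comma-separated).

Segment: potkhopakh-p-th-tu-il.
person: -puth/p → 3rd person.
number: -th → plural.
polarity: -tu → affirmative.
aspect: -il → perfective.

3rd person, plural, affirmative, perfective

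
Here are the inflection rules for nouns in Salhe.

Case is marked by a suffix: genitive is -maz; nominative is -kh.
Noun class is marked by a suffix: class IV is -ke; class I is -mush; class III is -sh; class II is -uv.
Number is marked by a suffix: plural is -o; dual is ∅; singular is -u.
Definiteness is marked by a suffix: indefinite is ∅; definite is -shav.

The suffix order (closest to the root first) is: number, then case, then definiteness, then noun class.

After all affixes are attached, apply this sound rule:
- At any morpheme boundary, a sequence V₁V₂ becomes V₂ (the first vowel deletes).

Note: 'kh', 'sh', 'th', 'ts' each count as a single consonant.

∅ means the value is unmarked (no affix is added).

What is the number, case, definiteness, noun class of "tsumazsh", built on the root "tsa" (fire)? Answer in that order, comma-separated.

singular, genitive, indefinite, class III

Segment: tsa-u-maz-sh.
number: -u → singular.
case: -maz → genitive.
definiteness: ∅ → indefinite.
noun class: -sh → class III.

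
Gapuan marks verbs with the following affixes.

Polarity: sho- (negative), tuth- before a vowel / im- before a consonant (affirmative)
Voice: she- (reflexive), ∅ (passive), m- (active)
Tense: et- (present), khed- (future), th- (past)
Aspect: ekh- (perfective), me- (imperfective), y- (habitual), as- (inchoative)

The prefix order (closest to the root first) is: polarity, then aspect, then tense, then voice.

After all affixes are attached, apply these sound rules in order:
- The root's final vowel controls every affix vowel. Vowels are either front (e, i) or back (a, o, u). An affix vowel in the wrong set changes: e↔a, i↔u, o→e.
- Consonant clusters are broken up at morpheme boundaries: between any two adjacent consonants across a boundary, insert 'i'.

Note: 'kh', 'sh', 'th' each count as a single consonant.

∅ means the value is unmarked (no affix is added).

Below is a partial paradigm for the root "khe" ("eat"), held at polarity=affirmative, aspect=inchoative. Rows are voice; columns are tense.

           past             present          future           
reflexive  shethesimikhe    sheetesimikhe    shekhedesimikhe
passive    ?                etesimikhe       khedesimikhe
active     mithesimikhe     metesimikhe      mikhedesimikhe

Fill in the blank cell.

thesimikhe

Attach polarity affirmative im- (before consonant 'kh') → imkhe.
Attach aspect inchoative as- → asimkhe.
Attach tense past th- → thasimkhe.
voice = passive: zero marking, form stays thasimkhe.
Apply vowel harmony: thasimkhe → thesimkhe.
Apply epenthesis: thesimkhe → thesimikhe.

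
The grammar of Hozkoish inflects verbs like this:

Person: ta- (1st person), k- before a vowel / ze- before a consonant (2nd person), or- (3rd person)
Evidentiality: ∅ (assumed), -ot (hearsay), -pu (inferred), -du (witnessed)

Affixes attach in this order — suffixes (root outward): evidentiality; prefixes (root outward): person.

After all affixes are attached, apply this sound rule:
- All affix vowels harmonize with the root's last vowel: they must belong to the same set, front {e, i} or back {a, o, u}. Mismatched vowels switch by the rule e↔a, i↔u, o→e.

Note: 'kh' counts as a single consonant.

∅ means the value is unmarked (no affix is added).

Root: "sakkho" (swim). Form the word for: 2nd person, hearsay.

Attach person 2nd person ze- (before consonant 's') → zesakkho.
Attach evidentiality hearsay -ot → zesakkhoot.
Apply vowel harmony: zesakkhoot → zasakkhoot.

zasakkhoot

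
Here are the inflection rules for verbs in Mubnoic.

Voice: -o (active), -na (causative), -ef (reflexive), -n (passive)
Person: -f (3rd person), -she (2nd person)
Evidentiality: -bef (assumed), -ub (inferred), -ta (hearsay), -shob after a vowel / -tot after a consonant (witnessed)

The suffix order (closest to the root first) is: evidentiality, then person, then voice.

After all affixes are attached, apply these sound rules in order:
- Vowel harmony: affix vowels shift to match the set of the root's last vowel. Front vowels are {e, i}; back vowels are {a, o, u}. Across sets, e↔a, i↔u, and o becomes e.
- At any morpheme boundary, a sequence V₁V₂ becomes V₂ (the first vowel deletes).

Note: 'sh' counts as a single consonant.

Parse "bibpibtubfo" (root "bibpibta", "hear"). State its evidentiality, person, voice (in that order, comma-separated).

Segment: bibpibta-ub-f-o.
evidentiality: -ub → inferred.
person: -f → 3rd person.
voice: -o → active.

inferred, 3rd person, active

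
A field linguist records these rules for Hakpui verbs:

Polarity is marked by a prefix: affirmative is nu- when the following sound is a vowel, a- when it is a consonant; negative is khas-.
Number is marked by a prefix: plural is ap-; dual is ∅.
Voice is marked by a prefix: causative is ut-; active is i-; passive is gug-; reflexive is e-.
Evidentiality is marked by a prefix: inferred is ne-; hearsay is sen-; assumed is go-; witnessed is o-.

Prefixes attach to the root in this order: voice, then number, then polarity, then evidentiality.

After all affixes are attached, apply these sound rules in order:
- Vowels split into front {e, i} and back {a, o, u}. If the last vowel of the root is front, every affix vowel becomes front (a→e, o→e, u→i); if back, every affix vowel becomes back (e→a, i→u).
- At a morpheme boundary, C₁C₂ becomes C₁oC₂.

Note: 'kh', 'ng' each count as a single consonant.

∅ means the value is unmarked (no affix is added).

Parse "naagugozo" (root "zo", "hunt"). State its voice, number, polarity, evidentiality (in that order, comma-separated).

Segment: ne-a-gug-zo.
voice: gug- → passive.
number: ∅ → dual.
polarity: nu/a- → affirmative.
evidentiality: ne- → inferred.

passive, dual, affirmative, inferred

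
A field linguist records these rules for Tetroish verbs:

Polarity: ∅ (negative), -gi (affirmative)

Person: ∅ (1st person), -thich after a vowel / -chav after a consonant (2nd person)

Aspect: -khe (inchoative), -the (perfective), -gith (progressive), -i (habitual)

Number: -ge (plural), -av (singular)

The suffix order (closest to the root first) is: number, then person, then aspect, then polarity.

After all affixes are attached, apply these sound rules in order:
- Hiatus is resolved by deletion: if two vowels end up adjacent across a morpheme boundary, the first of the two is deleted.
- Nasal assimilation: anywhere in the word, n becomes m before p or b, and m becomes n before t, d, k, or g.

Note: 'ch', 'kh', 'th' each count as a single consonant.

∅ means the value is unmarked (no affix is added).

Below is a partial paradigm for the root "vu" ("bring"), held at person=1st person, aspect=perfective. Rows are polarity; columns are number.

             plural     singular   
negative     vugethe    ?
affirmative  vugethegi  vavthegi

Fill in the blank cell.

vavthe

Attach number singular -av → vuav.
person = 1st person: zero marking, form stays vuav.
Attach aspect perfective -the → vuavthe.
polarity = negative: zero marking, form stays vuavthe.
Apply vowel deletion: vuavthe → vavthe.
Nasal assimilation: no change.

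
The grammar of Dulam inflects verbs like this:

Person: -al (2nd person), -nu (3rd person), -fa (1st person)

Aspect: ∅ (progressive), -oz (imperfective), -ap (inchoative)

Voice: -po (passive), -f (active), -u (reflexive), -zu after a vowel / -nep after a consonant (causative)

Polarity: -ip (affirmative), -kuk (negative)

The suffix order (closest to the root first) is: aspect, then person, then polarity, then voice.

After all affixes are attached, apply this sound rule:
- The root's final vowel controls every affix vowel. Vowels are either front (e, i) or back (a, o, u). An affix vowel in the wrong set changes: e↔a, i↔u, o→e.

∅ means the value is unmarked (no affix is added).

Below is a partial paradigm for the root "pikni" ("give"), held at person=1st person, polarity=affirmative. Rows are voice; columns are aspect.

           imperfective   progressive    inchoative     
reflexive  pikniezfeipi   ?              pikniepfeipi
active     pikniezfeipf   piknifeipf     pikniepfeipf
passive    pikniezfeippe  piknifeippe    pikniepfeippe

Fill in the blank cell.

piknifeipi

aspect = progressive: zero marking, form stays pikni.
Attach person 1st person -fa → piknifa.
Attach polarity affirmative -ip → piknifaip.
Attach voice reflexive -u → piknifaipu.
Apply vowel harmony: piknifaipu → piknifeipi.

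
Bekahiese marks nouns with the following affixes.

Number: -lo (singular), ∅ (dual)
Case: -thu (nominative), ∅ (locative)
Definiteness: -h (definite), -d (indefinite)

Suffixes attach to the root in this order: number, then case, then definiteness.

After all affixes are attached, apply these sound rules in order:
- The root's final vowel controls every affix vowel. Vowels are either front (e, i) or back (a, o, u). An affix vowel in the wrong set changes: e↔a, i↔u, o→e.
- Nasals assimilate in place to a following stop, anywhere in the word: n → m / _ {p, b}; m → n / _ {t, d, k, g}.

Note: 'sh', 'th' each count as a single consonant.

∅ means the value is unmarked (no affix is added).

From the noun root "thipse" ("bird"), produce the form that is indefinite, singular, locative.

Attach number singular -lo → thipselo.
case = locative: zero marking, form stays thipselo.
Attach definiteness indefinite -d → thipselod.
Apply vowel harmony: thipselod → thipseled.
Nasal assimilation: no change.

thipseled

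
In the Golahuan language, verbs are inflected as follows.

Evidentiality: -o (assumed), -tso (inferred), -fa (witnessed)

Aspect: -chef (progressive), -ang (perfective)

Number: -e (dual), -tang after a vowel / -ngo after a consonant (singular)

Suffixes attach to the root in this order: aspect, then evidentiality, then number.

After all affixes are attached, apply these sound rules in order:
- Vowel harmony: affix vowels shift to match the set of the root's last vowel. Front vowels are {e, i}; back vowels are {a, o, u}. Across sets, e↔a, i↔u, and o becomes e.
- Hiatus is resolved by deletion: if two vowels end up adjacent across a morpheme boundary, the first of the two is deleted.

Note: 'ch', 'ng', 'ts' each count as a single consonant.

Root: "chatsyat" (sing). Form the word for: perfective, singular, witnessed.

chatsyatangfatang

Attach aspect perfective -ang → chatsyatang.
Attach evidentiality witnessed -fa → chatsyatangfa.
Attach number singular -tang (after vowel 'a') → chatsyatangfatang.
Vowel harmony: no change.
Vowel deletion: no change.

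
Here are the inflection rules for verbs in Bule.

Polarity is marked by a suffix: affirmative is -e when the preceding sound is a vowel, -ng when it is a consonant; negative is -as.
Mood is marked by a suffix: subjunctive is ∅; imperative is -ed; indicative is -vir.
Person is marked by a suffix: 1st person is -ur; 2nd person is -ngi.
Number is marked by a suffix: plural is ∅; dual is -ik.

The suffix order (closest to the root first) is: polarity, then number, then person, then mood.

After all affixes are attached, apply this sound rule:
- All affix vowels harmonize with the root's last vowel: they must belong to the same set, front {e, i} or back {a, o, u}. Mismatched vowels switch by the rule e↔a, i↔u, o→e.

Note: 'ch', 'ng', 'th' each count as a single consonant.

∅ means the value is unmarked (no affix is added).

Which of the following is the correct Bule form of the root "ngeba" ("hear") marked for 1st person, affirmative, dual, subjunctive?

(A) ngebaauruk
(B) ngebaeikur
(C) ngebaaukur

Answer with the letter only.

Attach polarity affirmative -e (after vowel 'a') → ngebae.
Attach number dual -ik → ngebaeik.
Attach person 1st person -ur → ngebaeikur.
mood = subjunctive: zero marking, form stays ngebaeikur.
Apply vowel harmony: ngebaeikur → ngebaaukur.
So the correct form is ngebaaukur, option (C).
(A) ngebaauruk is wrong: it has the affixes in the wrong order.
(B) ngebaeikur is wrong: it fails to apply the sound rule(s).

C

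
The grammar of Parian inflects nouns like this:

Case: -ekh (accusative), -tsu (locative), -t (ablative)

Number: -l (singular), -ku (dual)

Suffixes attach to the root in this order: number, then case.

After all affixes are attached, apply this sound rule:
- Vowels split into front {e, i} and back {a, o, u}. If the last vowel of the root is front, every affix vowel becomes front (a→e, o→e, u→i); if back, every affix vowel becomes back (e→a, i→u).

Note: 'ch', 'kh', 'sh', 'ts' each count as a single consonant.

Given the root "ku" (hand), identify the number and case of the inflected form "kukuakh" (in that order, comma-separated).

Segment: ku-ku-ekh.
number: -ku → dual.
case: -ekh → accusative.

dual, accusative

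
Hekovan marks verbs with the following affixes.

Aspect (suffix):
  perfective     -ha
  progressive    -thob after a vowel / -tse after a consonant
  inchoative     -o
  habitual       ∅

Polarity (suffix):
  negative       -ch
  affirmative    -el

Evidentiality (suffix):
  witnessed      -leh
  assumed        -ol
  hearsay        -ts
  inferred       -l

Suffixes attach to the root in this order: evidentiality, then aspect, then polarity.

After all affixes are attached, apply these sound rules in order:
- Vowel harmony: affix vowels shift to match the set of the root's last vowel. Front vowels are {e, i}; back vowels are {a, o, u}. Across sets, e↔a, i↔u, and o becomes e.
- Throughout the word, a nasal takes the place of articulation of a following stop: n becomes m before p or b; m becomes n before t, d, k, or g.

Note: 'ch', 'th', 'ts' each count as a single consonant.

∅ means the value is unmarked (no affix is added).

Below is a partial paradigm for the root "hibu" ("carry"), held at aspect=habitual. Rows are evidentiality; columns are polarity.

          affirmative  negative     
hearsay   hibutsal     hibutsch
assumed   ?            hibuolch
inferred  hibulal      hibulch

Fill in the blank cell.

hibuolal

Attach evidentiality assumed -ol → hibuol.
aspect = habitual: zero marking, form stays hibuol.
Attach polarity affirmative -el → hibuolel.
Apply vowel harmony: hibuolel → hibuolal.
Nasal assimilation: no change.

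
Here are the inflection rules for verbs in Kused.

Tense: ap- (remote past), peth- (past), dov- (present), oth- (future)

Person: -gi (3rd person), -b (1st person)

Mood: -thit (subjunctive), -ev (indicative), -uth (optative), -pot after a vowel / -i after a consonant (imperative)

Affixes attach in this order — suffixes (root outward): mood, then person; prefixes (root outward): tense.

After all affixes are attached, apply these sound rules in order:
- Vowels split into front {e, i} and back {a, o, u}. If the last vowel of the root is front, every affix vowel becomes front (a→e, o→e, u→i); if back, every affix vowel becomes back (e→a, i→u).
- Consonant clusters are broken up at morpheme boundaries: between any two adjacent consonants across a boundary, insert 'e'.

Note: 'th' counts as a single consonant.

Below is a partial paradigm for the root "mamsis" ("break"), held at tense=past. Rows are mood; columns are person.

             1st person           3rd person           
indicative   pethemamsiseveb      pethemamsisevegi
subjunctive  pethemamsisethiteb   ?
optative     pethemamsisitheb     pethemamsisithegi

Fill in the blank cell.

pethemamsisethitegi

Attach mood subjunctive -thit → mamsisthit.
Attach tense past peth- → pethmamsisthit.
Attach person 3rd person -gi → pethmamsisthitgi.
Vowel harmony: no change.
Apply epenthesis: pethmamsisthitgi → pethemamsisethitegi.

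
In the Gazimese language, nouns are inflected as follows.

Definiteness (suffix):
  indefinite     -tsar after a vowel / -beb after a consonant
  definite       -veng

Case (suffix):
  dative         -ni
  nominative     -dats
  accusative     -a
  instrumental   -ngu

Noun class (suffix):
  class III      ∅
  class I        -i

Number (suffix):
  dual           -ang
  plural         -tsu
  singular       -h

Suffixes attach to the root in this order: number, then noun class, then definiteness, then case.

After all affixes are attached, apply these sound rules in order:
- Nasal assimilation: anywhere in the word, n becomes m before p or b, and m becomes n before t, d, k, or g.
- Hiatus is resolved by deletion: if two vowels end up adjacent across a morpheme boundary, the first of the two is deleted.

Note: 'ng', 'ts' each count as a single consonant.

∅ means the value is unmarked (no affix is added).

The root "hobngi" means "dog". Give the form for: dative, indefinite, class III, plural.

hobngitsutsarni

Attach number plural -tsu → hobngitsu.
noun class = class III: zero marking, form stays hobngitsu.
Attach definiteness indefinite -tsar (after vowel 'u') → hobngitsutsar.
Attach case dative -ni → hobngitsutsarni.
Nasal assimilation: no change.
Vowel deletion: no change.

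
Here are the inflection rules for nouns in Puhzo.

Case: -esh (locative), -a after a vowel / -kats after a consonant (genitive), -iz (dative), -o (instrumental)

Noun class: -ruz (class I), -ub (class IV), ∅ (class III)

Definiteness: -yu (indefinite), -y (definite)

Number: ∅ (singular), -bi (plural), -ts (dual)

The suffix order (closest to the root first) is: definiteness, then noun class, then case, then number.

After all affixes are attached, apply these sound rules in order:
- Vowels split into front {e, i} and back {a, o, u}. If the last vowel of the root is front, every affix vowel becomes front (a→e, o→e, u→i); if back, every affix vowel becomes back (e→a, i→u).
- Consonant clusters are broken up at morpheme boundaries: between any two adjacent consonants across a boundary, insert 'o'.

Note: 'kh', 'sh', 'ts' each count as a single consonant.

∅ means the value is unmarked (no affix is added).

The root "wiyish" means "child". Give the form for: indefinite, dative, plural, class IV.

Attach definiteness indefinite -yu → wiyishyu.
Attach noun class class IV -ub → wiyishyuub.
Attach case dative -iz → wiyishyuubiz.
Attach number plural -bi → wiyishyuubizbi.
Apply vowel harmony: wiyishyuubizbi → wiyishyiibizbi.
Apply epenthesis: wiyishyiibizbi → wiyishoyiibizobi.

wiyishoyiibizobi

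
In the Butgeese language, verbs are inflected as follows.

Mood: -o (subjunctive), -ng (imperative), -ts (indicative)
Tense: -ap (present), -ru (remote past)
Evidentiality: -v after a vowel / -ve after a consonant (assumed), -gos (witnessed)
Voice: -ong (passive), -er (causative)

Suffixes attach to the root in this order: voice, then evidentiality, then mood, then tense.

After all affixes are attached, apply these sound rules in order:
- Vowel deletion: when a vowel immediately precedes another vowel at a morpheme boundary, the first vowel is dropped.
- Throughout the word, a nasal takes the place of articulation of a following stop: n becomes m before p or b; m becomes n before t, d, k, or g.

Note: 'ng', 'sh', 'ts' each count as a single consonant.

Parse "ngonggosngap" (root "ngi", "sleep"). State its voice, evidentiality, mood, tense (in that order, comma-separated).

passive, witnessed, imperative, present

Segment: ngi-ong-gos-ng-ap.
voice: -ong → passive.
evidentiality: -gos → witnessed.
mood: -ng → imperative.
tense: -ap → present.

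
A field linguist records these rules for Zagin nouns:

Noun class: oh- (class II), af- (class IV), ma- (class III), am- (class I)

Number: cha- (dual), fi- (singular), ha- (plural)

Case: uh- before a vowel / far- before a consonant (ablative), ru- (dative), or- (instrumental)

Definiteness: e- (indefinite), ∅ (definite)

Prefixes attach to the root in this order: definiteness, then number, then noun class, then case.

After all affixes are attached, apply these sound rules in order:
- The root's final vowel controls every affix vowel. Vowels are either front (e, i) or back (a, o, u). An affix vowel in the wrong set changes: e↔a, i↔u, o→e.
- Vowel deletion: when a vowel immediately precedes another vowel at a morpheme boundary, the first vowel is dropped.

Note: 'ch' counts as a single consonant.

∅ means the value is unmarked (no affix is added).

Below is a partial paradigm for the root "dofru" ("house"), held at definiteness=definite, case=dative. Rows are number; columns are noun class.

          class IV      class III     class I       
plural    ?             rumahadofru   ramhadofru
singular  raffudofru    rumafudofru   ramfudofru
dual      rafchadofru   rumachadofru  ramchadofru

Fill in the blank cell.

rafhadofru

definiteness = definite: zero marking, form stays dofru.
Attach number plural ha- → hadofru.
Attach noun class class IV af- → afhadofru.
Attach case dative ru- → ruafhadofru.
Vowel harmony: no change.
Apply vowel deletion: ruafhadofru → rafhadofru.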